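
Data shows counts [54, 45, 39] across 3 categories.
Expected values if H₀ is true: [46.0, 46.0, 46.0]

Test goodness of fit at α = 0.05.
Chi-square goodness of fit test:
H₀: observed counts match expected distribution
H₁: observed counts differ from expected distribution
df = k - 1 = 2
χ² = Σ(O - E)²/E
   = (54 - 46.0)²/46.0 + (45 - 46.0)²/46.0 + (39 - 46.0)²/46.0
   = 1.391 + 0.022 + 1.065
   = 2.48
p-value = 0.2896

Since p-value > α = 0.05, we fail to reject H₀.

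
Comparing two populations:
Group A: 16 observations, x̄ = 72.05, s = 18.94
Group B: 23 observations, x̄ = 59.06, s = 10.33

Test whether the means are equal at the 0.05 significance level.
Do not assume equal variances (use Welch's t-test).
Welch's two-sample t-test:
H₀: μ₁ = μ₂
H₁: μ₁ ≠ μ₂
s₁²/n₁ = 18.94²/16 = 22.4202,  s₂²/n₂ = 10.33²/23 = 4.6395
SE = √(s₁²/n₁ + s₂²/n₂) = √(22.4202 + 4.6395) = 5.2019
df (Welch-Satterthwaite) = (s₁²/n₁ + s₂²/n₂)² / [(s₁²/n₁)²/(n₁-1) + (s₂²/n₂)²/(n₂-1)] ≈ 21.23
t = (x̄₁ - x̄₂) / SE = (72.05 - 59.06) / 5.2019 = 12.99 / 5.2019 = 2.497
p-value = 0.0208

Since p-value < α = 0.05, we reject H₀.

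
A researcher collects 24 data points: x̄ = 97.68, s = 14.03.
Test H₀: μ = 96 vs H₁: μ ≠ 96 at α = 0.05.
One-sample t-test:
H₀: μ = 96
H₁: μ ≠ 96
df = n - 1 = 23
t = (x̄ - μ₀) / (s/√n) = (97.68 - 96) / (14.03/√24) = 0.587
p-value = 0.5632

Since p-value > α = 0.05, we fail to reject H₀.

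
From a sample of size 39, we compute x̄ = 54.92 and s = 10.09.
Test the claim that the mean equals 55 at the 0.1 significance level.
One-sample t-test:
H₀: μ = 55
H₁: μ ≠ 55
df = n - 1 = 38
t = (x̄ - μ₀) / (s/√n) = (54.92 - 55) / (10.09/√39) = -0.050
p-value = 0.9608

Since p-value > α = 0.1, we fail to reject H₀.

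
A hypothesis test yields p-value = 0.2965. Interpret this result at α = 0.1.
Since p = 0.2965 > α = 0.1, fail to reject H₀.
There is insufficient evidence to reject the null hypothesis; the result is not statistically significant at the 0.1 level.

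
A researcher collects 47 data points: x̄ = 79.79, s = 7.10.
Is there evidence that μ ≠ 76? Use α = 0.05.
One-sample t-test:
H₀: μ = 76
H₁: μ ≠ 76
df = n - 1 = 46
t = (x̄ - μ₀) / (s/√n) = (79.79 - 76) / (7.10/√47) = 3.660
p-value = 0.0006

Since p-value < α = 0.05, we reject H₀.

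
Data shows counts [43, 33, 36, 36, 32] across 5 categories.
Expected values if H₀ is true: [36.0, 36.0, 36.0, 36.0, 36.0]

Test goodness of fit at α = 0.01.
Chi-square goodness of fit test:
H₀: observed counts match expected distribution
H₁: observed counts differ from expected distribution
df = k - 1 = 4
χ² = Σ(O - E)²/E
   = (43 - 36.0)²/36.0 + (33 - 36.0)²/36.0 + (36 - 36.0)²/36.0 + (36 - 36.0)²/36.0 + (32 - 36.0)²/36.0
   = 1.361 + 0.250 + 0.000 + 0.000 + 0.444
   = 2.06
p-value = 0.7255

Since p-value > α = 0.01, we fail to reject H₀.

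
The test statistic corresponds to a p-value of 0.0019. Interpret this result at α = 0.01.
Since p = 0.0019 < α = 0.01, reject H₀.
There is sufficient evidence to reject the null hypothesis; the result is statistically significant at the 0.01 level.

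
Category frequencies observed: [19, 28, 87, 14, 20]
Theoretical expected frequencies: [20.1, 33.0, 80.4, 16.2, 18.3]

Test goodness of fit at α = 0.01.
Chi-square goodness of fit test:
H₀: observed counts match expected distribution
H₁: observed counts differ from expected distribution
df = k - 1 = 4
χ² = Σ(O - E)²/E
   = (19 - 20.1)²/20.1 + (28 - 33.0)²/33.0 + (87 - 80.4)²/80.4 + (14 - 16.2)²/16.2 + (20 - 18.3)²/18.3
   = 0.060 + 0.758 + 0.542 + 0.299 + 0.158
   = 1.82
p-value = 0.7695

Since p-value > α = 0.01, we fail to reject H₀.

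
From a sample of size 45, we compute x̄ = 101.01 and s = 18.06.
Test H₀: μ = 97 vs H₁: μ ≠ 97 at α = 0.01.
One-sample t-test:
H₀: μ = 97
H₁: μ ≠ 97
df = n - 1 = 44
t = (x̄ - μ₀) / (s/√n) = (101.01 - 97) / (18.06/√45) = 1.489
p-value = 0.1435

Since p-value > α = 0.01, we fail to reject H₀.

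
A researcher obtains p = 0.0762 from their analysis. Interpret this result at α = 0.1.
Since p = 0.0762 < α = 0.1, reject H₀.
There is sufficient evidence to reject the null hypothesis; the result is statistically significant at the 0.1 level.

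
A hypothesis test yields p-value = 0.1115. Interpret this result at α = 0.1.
Since p = 0.1115 > α = 0.1, fail to reject H₀.
There is insufficient evidence to reject the null hypothesis; the result is not statistically significant at the 0.1 level.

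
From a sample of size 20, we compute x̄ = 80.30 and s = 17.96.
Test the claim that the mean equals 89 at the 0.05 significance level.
One-sample t-test:
H₀: μ = 89
H₁: μ ≠ 89
df = n - 1 = 19
t = (x̄ - μ₀) / (s/√n) = (80.30 - 89) / (17.96/√20) = -2.166
p-value = 0.0432

Since p-value < α = 0.05, we reject H₀.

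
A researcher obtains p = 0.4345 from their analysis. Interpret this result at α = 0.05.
Since p = 0.4345 > α = 0.05, fail to reject H₀.
There is insufficient evidence to reject the null hypothesis; the result is not statistically significant at the 0.05 level.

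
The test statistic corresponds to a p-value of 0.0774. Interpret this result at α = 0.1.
Since p = 0.0774 < α = 0.1, reject H₀.
There is sufficient evidence to reject the null hypothesis; the result is statistically significant at the 0.1 level.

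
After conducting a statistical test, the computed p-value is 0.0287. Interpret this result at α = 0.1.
Since p = 0.0287 < α = 0.1, reject H₀.
There is sufficient evidence to reject the null hypothesis; the result is statistically significant at the 0.1 level.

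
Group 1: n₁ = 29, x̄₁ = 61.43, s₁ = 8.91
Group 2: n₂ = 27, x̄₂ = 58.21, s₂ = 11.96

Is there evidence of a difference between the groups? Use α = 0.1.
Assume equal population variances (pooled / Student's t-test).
Student's two-sample t-test (equal variances):
H₀: μ₁ = μ₂
H₁: μ₁ ≠ μ₂
df = n₁ + n₂ - 2 = 54
Pooled variance s_p² = [(n₁-1)s₁² + (n₂-1)s₂²] / (n₁ + n₂ - 2) = [(28)(8.91²) + (26)(11.96²)] / 54 = 110.0361
SE = √(s_p²(1/n₁ + 1/n₂)) = √(110.0361 × (1/29 + 1/27)) = 2.8053
t = (x̄₁ - x̄₂) / SE = (61.43 - 58.21) / 2.8053 = 3.22 / 2.8053 = 1.148
p-value = 0.2561

Since p-value > α = 0.1, we fail to reject H₀.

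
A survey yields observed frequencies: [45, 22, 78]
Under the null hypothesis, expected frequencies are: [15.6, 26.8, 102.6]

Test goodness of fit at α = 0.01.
Chi-square goodness of fit test:
H₀: observed counts match expected distribution
H₁: observed counts differ from expected distribution
df = k - 1 = 2
χ² = Σ(O - E)²/E
   = (45 - 15.6)²/15.6 + (22 - 26.8)²/26.8 + (78 - 102.6)²/102.6
   = 55.408 + 0.860 + 5.898
   = 62.17
p-value < 0.0001

Since p-value < α = 0.01, we reject H₀.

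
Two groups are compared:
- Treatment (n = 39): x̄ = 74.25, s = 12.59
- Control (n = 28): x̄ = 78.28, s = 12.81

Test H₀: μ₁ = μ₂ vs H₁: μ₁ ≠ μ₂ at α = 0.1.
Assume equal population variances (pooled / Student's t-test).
Student's two-sample t-test (equal variances):
H₀: μ₁ = μ₂
H₁: μ₁ ≠ μ₂
df = n₁ + n₂ - 2 = 65
Pooled variance s_p² = [(n₁-1)s₁² + (n₂-1)s₂²] / (n₁ + n₂ - 2) = [(38)(12.59²) + (27)(12.81²)] / 65 = 160.8293
SE = √(s_p²(1/n₁ + 1/n₂)) = √(160.8293 × (1/39 + 1/28)) = 3.1413
t = (x̄₁ - x̄₂) / SE = (74.25 - 78.28) / 3.1413 = -4.03 / 3.1413 = -1.283
p-value = 0.2041

Since p-value > α = 0.1, we fail to reject H₀.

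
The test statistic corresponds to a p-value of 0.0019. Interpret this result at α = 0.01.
Since p = 0.0019 < α = 0.01, reject H₀.
There is sufficient evidence to reject the null hypothesis; the result is statistically significant at the 0.01 level.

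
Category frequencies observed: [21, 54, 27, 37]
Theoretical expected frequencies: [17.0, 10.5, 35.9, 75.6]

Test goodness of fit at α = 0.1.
Chi-square goodness of fit test:
H₀: observed counts match expected distribution
H₁: observed counts differ from expected distribution
df = k - 1 = 3
χ² = Σ(O - E)²/E
   = (21 - 17.0)²/17.0 + (54 - 10.5)²/10.5 + (27 - 35.9)²/35.9 + (37 - 75.6)²/75.6
   = 0.941 + 180.214 + 2.206 + 19.708
   = 203.07
p-value < 0.0001

Since p-value < α = 0.1, we reject H₀.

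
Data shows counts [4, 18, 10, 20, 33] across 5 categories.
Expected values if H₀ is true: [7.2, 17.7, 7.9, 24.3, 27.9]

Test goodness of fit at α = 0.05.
Chi-square goodness of fit test:
H₀: observed counts match expected distribution
H₁: observed counts differ from expected distribution
df = k - 1 = 4
χ² = Σ(O - E)²/E
   = (4 - 7.2)²/7.2 + (18 - 17.7)²/17.7 + (10 - 7.9)²/7.9 + (20 - 24.3)²/24.3 + (33 - 27.9)²/27.9
   = 1.422 + 0.005 + 0.558 + 0.761 + 0.932
   = 3.68
p-value = 0.4512

Since p-value > α = 0.05, we fail to reject H₀.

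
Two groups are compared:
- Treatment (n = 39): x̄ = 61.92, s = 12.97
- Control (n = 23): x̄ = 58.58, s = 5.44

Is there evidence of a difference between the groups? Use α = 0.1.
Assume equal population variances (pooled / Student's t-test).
Student's two-sample t-test (equal variances):
H₀: μ₁ = μ₂
H₁: μ₁ ≠ μ₂
df = n₁ + n₂ - 2 = 60
Pooled variance s_p² = [(n₁-1)s₁² + (n₂-1)s₂²] / (n₁ + n₂ - 2) = [(38)(12.97²) + (22)(5.44²)] / 60 = 117.3909
SE = √(s_p²(1/n₁ + 1/n₂)) = √(117.3909 × (1/39 + 1/23)) = 2.8485
t = (x̄₁ - x̄₂) / SE = (61.92 - 58.58) / 2.8485 = 3.34 / 2.8485 = 1.173
p-value = 0.2456

Since p-value > α = 0.1, we fail to reject H₀.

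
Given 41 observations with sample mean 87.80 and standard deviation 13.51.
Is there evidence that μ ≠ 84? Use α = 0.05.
One-sample t-test:
H₀: μ = 84
H₁: μ ≠ 84
df = n - 1 = 40
t = (x̄ - μ₀) / (s/√n) = (87.80 - 84) / (13.51/√41) = 1.801
p-value = 0.0792

Since p-value > α = 0.05, we fail to reject H₀.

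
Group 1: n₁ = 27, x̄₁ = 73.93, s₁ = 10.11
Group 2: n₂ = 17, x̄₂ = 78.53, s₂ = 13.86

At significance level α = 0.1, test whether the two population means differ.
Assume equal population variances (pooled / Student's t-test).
Student's two-sample t-test (equal variances):
H₀: μ₁ = μ₂
H₁: μ₁ ≠ μ₂
df = n₁ + n₂ - 2 = 42
Pooled variance s_p² = [(n₁-1)s₁² + (n₂-1)s₂²] / (n₁ + n₂ - 2) = [(26)(10.11²) + (16)(13.86²)] / 42 = 136.4550
SE = √(s_p²(1/n₁ + 1/n₂)) = √(136.4550 × (1/27 + 1/17)) = 3.6167
t = (x̄₁ - x̄₂) / SE = (73.93 - 78.53) / 3.6167 = -4.60 / 3.6167 = -1.272
p-value = 0.2104

Since p-value > α = 0.1, we fail to reject H₀.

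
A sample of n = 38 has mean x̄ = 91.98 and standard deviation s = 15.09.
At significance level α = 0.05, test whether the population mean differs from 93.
One-sample t-test:
H₀: μ = 93
H₁: μ ≠ 93
df = n - 1 = 37
t = (x̄ - μ₀) / (s/√n) = (91.98 - 93) / (15.09/√38) = -0.417
p-value = 0.6793

Since p-value > α = 0.05, we fail to reject H₀.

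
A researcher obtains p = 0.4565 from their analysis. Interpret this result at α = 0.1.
Since p = 0.4565 > α = 0.1, fail to reject H₀.
There is insufficient evidence to reject the null hypothesis; the result is not statistically significant at the 0.1 level.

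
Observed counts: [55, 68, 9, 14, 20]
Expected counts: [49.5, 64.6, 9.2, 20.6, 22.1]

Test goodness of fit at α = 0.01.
Chi-square goodness of fit test:
H₀: observed counts match expected distribution
H₁: observed counts differ from expected distribution
df = k - 1 = 4
χ² = Σ(O - E)²/E
   = (55 - 49.5)²/49.5 + (68 - 64.6)²/64.6 + (9 - 9.2)²/9.2 + (14 - 20.6)²/20.6 + (20 - 22.1)²/22.1
   = 0.611 + 0.179 + 0.004 + 2.115 + 0.200
   = 3.11
p-value = 0.5398

Since p-value > α = 0.01, we fail to reject H₀.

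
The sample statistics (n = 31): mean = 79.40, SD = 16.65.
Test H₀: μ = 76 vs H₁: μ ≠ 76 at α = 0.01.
One-sample t-test:
H₀: μ = 76
H₁: μ ≠ 76
df = n - 1 = 30
t = (x̄ - μ₀) / (s/√n) = (79.40 - 76) / (16.65/√31) = 1.137
p-value = 0.2646

Since p-value > α = 0.01, we fail to reject H₀.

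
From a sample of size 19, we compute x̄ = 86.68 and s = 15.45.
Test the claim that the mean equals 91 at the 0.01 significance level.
One-sample t-test:
H₀: μ = 91
H₁: μ ≠ 91
df = n - 1 = 18
t = (x̄ - μ₀) / (s/√n) = (86.68 - 91) / (15.45/√19) = -1.219
p-value = 0.2387

Since p-value > α = 0.01, we fail to reject H₀.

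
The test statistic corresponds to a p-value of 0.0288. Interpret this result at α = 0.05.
Since p = 0.0288 < α = 0.05, reject H₀.
There is sufficient evidence to reject the null hypothesis; the result is statistically significant at the 0.05 level.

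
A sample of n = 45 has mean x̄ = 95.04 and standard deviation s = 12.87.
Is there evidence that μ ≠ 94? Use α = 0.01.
One-sample t-test:
H₀: μ = 94
H₁: μ ≠ 94
df = n - 1 = 44
t = (x̄ - μ₀) / (s/√n) = (95.04 - 94) / (12.87/√45) = 0.542
p-value = 0.5905

Since p-value > α = 0.01, we fail to reject H₀.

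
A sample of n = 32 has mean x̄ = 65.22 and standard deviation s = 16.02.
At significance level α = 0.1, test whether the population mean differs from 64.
One-sample t-test:
H₀: μ = 64
H₁: μ ≠ 64
df = n - 1 = 31
t = (x̄ - μ₀) / (s/√n) = (65.22 - 64) / (16.02/√32) = 0.431
p-value = 0.6696

Since p-value > α = 0.1, we fail to reject H₀.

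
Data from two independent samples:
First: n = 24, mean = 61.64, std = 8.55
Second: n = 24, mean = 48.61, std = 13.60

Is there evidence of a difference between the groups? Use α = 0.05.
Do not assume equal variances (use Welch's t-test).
Welch's two-sample t-test:
H₀: μ₁ = μ₂
H₁: μ₁ ≠ μ₂
s₁²/n₁ = 8.55²/24 = 3.0459,  s₂²/n₂ = 13.60²/24 = 7.7067
SE = √(s₁²/n₁ + s₂²/n₂) = √(3.0459 + 7.7067) = 3.2791
df (Welch-Satterthwaite) = (s₁²/n₁ + s₂²/n₂)² / [(s₁²/n₁)²/(n₁-1) + (s₂²/n₂)²/(n₂-1)] ≈ 38.72
t = (x̄₁ - x̄₂) / SE = (61.64 - 48.61) / 3.2791 = 13.03 / 3.2791 = 3.974
p-value = 0.0003

Since p-value < α = 0.05, we reject H₀.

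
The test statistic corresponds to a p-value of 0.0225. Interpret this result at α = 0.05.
Since p = 0.0225 < α = 0.05, reject H₀.
There is sufficient evidence to reject the null hypothesis; the result is statistically significant at the 0.05 level.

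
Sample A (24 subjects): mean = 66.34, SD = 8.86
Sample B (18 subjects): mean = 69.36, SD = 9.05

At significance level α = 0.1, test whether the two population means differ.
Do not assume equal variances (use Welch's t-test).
Welch's two-sample t-test:
H₀: μ₁ = μ₂
H₁: μ₁ ≠ μ₂
s₁²/n₁ = 8.86²/24 = 3.2708,  s₂²/n₂ = 9.05²/18 = 4.5501
SE = √(s₁²/n₁ + s₂²/n₂) = √(3.2708 + 4.5501) = 2.7966
df (Welch-Satterthwaite) = (s₁²/n₁ + s₂²/n₂)² / [(s₁²/n₁)²/(n₁-1) + (s₂²/n₂)²/(n₂-1)] ≈ 36.34
t = (x̄₁ - x̄₂) / SE = (66.34 - 69.36) / 2.7966 = -3.02 / 2.7966 = -1.080
p-value = 0.2873

Since p-value > α = 0.1, we fail to reject H₀.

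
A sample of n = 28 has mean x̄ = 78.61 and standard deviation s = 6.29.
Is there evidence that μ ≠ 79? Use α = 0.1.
One-sample t-test:
H₀: μ = 79
H₁: μ ≠ 79
df = n - 1 = 27
t = (x̄ - μ₀) / (s/√n) = (78.61 - 79) / (6.29/√28) = -0.328
p-value = 0.7454

Since p-value > α = 0.1, we fail to reject H₀.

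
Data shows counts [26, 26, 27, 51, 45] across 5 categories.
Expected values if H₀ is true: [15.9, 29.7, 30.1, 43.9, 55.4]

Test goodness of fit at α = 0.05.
Chi-square goodness of fit test:
H₀: observed counts match expected distribution
H₁: observed counts differ from expected distribution
df = k - 1 = 4
χ² = Σ(O - E)²/E
   = (26 - 15.9)²/15.9 + (26 - 29.7)²/29.7 + (27 - 30.1)²/30.1 + (51 - 43.9)²/43.9 + (45 - 55.4)²/55.4
   = 6.416 + 0.461 + 0.319 + 1.148 + 1.952
   = 10.30
p-value = 0.0357

Since p-value < α = 0.05, we reject H₀.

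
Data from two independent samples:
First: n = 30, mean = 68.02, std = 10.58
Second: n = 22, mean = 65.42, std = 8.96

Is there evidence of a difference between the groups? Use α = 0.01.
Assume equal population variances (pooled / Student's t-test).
Student's two-sample t-test (equal variances):
H₀: μ₁ = μ₂
H₁: μ₁ ≠ μ₂
df = n₁ + n₂ - 2 = 50
Pooled variance s_p² = [(n₁-1)s₁² + (n₂-1)s₂²] / (n₁ + n₂ - 2) = [(29)(10.58²) + (21)(8.96²)] / 50 = 98.6414
SE = √(s_p²(1/n₁ + 1/n₂)) = √(98.6414 × (1/30 + 1/22)) = 2.7878
t = (x̄₁ - x̄₂) / SE = (68.02 - 65.42) / 2.7878 = 2.60 / 2.7878 = 0.933
p-value = 0.3555

Since p-value > α = 0.01, we fail to reject H₀.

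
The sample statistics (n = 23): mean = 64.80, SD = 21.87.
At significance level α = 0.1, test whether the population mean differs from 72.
One-sample t-test:
H₀: μ = 72
H₁: μ ≠ 72
df = n - 1 = 22
t = (x̄ - μ₀) / (s/√n) = (64.80 - 72) / (21.87/√23) = -1.579
p-value = 0.1286

Since p-value > α = 0.1, we fail to reject H₀.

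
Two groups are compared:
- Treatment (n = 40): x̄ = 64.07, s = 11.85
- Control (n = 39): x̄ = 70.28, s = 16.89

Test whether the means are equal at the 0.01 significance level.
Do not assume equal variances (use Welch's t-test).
Welch's two-sample t-test:
H₀: μ₁ = μ₂
H₁: μ₁ ≠ μ₂
s₁²/n₁ = 11.85²/40 = 3.5106,  s₂²/n₂ = 16.89²/39 = 7.3147
SE = √(s₁²/n₁ + s₂²/n₂) = √(3.5106 + 7.3147) = 3.2902
df (Welch-Satterthwaite) = (s₁²/n₁ + s₂²/n₂)² / [(s₁²/n₁)²/(n₁-1) + (s₂²/n₂)²/(n₂-1)] ≈ 67.97
t = (x̄₁ - x̄₂) / SE = (64.07 - 70.28) / 3.2902 = -6.21 / 3.2902 = -1.887
p-value = 0.0634

Since p-value > α = 0.01, we fail to reject H₀.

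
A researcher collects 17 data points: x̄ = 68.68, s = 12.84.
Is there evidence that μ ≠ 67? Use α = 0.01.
One-sample t-test:
H₀: μ = 67
H₁: μ ≠ 67
df = n - 1 = 16
t = (x̄ - μ₀) / (s/√n) = (68.68 - 67) / (12.84/√17) = 0.539
p-value = 0.5970

Since p-value > α = 0.01, we fail to reject H₀.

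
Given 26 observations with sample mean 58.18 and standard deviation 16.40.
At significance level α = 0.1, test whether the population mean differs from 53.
One-sample t-test:
H₀: μ = 53
H₁: μ ≠ 53
df = n - 1 = 25
t = (x̄ - μ₀) / (s/√n) = (58.18 - 53) / (16.40/√26) = 1.611
p-value = 0.1198

Since p-value > α = 0.1, we fail to reject H₀.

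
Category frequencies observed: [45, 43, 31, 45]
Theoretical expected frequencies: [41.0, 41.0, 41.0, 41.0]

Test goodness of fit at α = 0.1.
Chi-square goodness of fit test:
H₀: observed counts match expected distribution
H₁: observed counts differ from expected distribution
df = k - 1 = 3
χ² = Σ(O - E)²/E
   = (45 - 41.0)²/41.0 + (43 - 41.0)²/41.0 + (31 - 41.0)²/41.0 + (45 - 41.0)²/41.0
   = 0.390 + 0.098 + 2.439 + 0.390
   = 3.32
p-value = 0.3453

Since p-value > α = 0.1, we fail to reject H₀.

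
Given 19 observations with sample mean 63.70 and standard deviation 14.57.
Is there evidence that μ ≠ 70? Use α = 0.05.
One-sample t-test:
H₀: μ = 70
H₁: μ ≠ 70
df = n - 1 = 18
t = (x̄ - μ₀) / (s/√n) = (63.70 - 70) / (14.57/√19) = -1.885
p-value = 0.0757

Since p-value > α = 0.05, we fail to reject H₀.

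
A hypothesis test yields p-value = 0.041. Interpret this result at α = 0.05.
Since p = 0.041 < α = 0.05, reject H₀.
There is sufficient evidence to reject the null hypothesis; the result is statistically significant at the 0.05 level.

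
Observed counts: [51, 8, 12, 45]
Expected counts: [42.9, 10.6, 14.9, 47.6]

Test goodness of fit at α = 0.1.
Chi-square goodness of fit test:
H₀: observed counts match expected distribution
H₁: observed counts differ from expected distribution
df = k - 1 = 3
χ² = Σ(O - E)²/E
   = (51 - 42.9)²/42.9 + (8 - 10.6)²/10.6 + (12 - 14.9)²/14.9 + (45 - 47.6)²/47.6
   = 1.529 + 0.638 + 0.564 + 0.142
   = 2.87
p-value = 0.4115

Since p-value > α = 0.1, we fail to reject H₀.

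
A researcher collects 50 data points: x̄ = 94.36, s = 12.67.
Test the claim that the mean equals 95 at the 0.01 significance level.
One-sample t-test:
H₀: μ = 95
H₁: μ ≠ 95
df = n - 1 = 49
t = (x̄ - μ₀) / (s/√n) = (94.36 - 95) / (12.67/√50) = -0.357
p-value = 0.7225

Since p-value > α = 0.01, we fail to reject H₀.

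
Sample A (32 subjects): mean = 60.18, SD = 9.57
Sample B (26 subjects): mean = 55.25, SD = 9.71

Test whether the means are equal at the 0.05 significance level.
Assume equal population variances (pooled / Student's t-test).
Student's two-sample t-test (equal variances):
H₀: μ₁ = μ₂
H₁: μ₁ ≠ μ₂
df = n₁ + n₂ - 2 = 56
Pooled variance s_p² = [(n₁-1)s₁² + (n₂-1)s₂²] / (n₁ + n₂ - 2) = [(31)(9.57²) + (25)(9.71²)] / 56 = 92.7899
SE = √(s_p²(1/n₁ + 1/n₂)) = √(92.7899 × (1/32 + 1/26)) = 2.5433
t = (x̄₁ - x̄₂) / SE = (60.18 - 55.25) / 2.5433 = 4.93 / 2.5433 = 1.938
p-value = 0.0576

Since p-value > α = 0.05, we fail to reject H₀.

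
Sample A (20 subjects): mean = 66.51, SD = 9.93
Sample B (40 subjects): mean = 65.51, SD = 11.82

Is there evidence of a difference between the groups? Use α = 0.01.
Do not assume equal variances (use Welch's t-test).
Welch's two-sample t-test:
H₀: μ₁ = μ₂
H₁: μ₁ ≠ μ₂
s₁²/n₁ = 9.93²/20 = 4.9302,  s₂²/n₂ = 11.82²/40 = 3.4928
SE = √(s₁²/n₁ + s₂²/n₂) = √(4.9302 + 3.4928) = 2.9022
df (Welch-Satterthwaite) = (s₁²/n₁ + s₂²/n₂)² / [(s₁²/n₁)²/(n₁-1) + (s₂²/n₂)²/(n₂-1)] ≈ 44.56
t = (x̄₁ - x̄₂) / SE = (66.51 - 65.51) / 2.9022 = 1.00 / 2.9022 = 0.345
p-value = 0.7320

Since p-value > α = 0.01, we fail to reject H₀.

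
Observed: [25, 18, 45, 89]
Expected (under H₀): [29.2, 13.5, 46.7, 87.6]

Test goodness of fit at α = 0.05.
Chi-square goodness of fit test:
H₀: observed counts match expected distribution
H₁: observed counts differ from expected distribution
df = k - 1 = 3
χ² = Σ(O - E)²/E
   = (25 - 29.2)²/29.2 + (18 - 13.5)²/13.5 + (45 - 46.7)²/46.7 + (89 - 87.6)²/87.6
   = 0.604 + 1.500 + 0.062 + 0.022
   = 2.19
p-value = 0.5342

Since p-value > α = 0.05, we fail to reject H₀.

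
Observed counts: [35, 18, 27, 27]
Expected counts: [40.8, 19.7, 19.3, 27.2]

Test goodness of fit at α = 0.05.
Chi-square goodness of fit test:
H₀: observed counts match expected distribution
H₁: observed counts differ from expected distribution
df = k - 1 = 3
χ² = Σ(O - E)²/E
   = (35 - 40.8)²/40.8 + (18 - 19.7)²/19.7 + (27 - 19.3)²/19.3 + (27 - 27.2)²/27.2
   = 0.825 + 0.147 + 3.072 + 0.001
   = 4.04
p-value = 0.2567

Since p-value > α = 0.05, we fail to reject H₀.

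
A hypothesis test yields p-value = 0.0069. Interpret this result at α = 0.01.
Since p = 0.0069 < α = 0.01, reject H₀.
There is sufficient evidence to reject the null hypothesis; the result is statistically significant at the 0.01 level.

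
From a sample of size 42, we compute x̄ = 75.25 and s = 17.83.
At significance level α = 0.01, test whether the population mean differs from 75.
One-sample t-test:
H₀: μ = 75
H₁: μ ≠ 75
df = n - 1 = 41
t = (x̄ - μ₀) / (s/√n) = (75.25 - 75) / (17.83/√42) = 0.091
p-value = 0.9280

Since p-value > α = 0.01, we fail to reject H₀.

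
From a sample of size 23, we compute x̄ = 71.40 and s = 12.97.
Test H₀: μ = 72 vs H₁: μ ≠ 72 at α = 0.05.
One-sample t-test:
H₀: μ = 72
H₁: μ ≠ 72
df = n - 1 = 22
t = (x̄ - μ₀) / (s/√n) = (71.40 - 72) / (12.97/√23) = -0.222
p-value = 0.8265

Since p-value > α = 0.05, we fail to reject H₀.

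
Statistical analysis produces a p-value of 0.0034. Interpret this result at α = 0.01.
Since p = 0.0034 < α = 0.01, reject H₀.
There is sufficient evidence to reject the null hypothesis; the result is statistically significant at the 0.01 level.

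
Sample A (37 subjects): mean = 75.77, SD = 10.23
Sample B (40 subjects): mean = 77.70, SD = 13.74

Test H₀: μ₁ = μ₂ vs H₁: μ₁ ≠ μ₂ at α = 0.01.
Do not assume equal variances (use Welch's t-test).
Welch's two-sample t-test:
H₀: μ₁ = μ₂
H₁: μ₁ ≠ μ₂
s₁²/n₁ = 10.23²/37 = 2.8285,  s₂²/n₂ = 13.74²/40 = 4.7197
SE = √(s₁²/n₁ + s₂²/n₂) = √(2.8285 + 4.7197) = 2.7474
df (Welch-Satterthwaite) = (s₁²/n₁ + s₂²/n₂)² / [(s₁²/n₁)²/(n₁-1) + (s₂²/n₂)²/(n₂-1)] ≈ 71.81
t = (x̄₁ - x̄₂) / SE = (75.77 - 77.70) / 2.7474 = -1.93 / 2.7474 = -0.702
p-value = 0.4846

Since p-value > α = 0.01, we fail to reject H₀.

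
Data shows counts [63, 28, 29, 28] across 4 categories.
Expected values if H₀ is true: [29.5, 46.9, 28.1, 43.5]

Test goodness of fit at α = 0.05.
Chi-square goodness of fit test:
H₀: observed counts match expected distribution
H₁: observed counts differ from expected distribution
df = k - 1 = 3
χ² = Σ(O - E)²/E
   = (63 - 29.5)²/29.5 + (28 - 46.9)²/46.9 + (29 - 28.1)²/28.1 + (28 - 43.5)²/43.5
   = 38.042 + 7.616 + 0.029 + 5.523
   = 51.21
p-value < 0.0001

Since p-value < α = 0.05, we reject H₀.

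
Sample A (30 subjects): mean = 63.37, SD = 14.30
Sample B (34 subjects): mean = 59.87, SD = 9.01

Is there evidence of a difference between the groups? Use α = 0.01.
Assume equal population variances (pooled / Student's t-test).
Student's two-sample t-test (equal variances):
H₀: μ₁ = μ₂
H₁: μ₁ ≠ μ₂
df = n₁ + n₂ - 2 = 62
Pooled variance s_p² = [(n₁-1)s₁² + (n₂-1)s₂²] / (n₁ + n₂ - 2) = [(29)(14.30²) + (33)(9.01²)] / 62 = 138.8573
SE = √(s_p²(1/n₁ + 1/n₂)) = √(138.8573 × (1/30 + 1/34)) = 2.9517
t = (x̄₁ - x̄₂) / SE = (63.37 - 59.87) / 2.9517 = 3.50 / 2.9517 = 1.186
p-value = 0.2402

Since p-value > α = 0.01, we fail to reject H₀.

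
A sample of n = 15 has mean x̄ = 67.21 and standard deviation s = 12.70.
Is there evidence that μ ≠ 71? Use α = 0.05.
One-sample t-test:
H₀: μ = 71
H₁: μ ≠ 71
df = n - 1 = 14
t = (x̄ - μ₀) / (s/√n) = (67.21 - 71) / (12.70/√15) = -1.156
p-value = 0.2671

Since p-value > α = 0.05, we fail to reject H₀.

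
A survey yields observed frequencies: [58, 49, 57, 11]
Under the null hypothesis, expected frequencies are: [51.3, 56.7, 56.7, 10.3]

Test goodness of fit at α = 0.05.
Chi-square goodness of fit test:
H₀: observed counts match expected distribution
H₁: observed counts differ from expected distribution
df = k - 1 = 3
χ² = Σ(O - E)²/E
   = (58 - 51.3)²/51.3 + (49 - 56.7)²/56.7 + (57 - 56.7)²/56.7 + (11 - 10.3)²/10.3
   = 0.875 + 1.046 + 0.002 + 0.048
   = 1.97
p-value = 0.5787

Since p-value > α = 0.05, we fail to reject H₀.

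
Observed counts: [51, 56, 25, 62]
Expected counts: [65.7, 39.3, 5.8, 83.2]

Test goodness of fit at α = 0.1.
Chi-square goodness of fit test:
H₀: observed counts match expected distribution
H₁: observed counts differ from expected distribution
df = k - 1 = 3
χ² = Σ(O - E)²/E
   = (51 - 65.7)²/65.7 + (56 - 39.3)²/39.3 + (25 - 5.8)²/5.8 + (62 - 83.2)²/83.2
   = 3.289 + 7.096 + 63.559 + 5.402
   = 79.35
p-value < 0.0001

Since p-value < α = 0.1, we reject H₀.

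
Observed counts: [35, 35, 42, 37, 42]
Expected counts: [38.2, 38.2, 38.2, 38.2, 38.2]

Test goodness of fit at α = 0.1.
Chi-square goodness of fit test:
H₀: observed counts match expected distribution
H₁: observed counts differ from expected distribution
df = k - 1 = 4
χ² = Σ(O - E)²/E
   = (35 - 38.2)²/38.2 + (35 - 38.2)²/38.2 + (42 - 38.2)²/38.2 + (37 - 38.2)²/38.2 + (42 - 38.2)²/38.2
   = 0.268 + 0.268 + 0.378 + 0.038 + 0.378
   = 1.33
p-value = 0.8563

Since p-value > α = 0.1, we fail to reject H₀.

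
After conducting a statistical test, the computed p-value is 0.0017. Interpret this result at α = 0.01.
Since p = 0.0017 < α = 0.01, reject H₀.
There is sufficient evidence to reject the null hypothesis; the result is statistically significant at the 0.01 level.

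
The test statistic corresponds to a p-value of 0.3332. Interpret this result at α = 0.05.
Since p = 0.3332 > α = 0.05, fail to reject H₀.
There is insufficient evidence to reject the null hypothesis; the result is not statistically significant at the 0.05 level.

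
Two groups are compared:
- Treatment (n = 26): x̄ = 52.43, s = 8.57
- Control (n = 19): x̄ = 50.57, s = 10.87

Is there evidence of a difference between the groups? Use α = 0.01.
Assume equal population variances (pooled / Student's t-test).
Student's two-sample t-test (equal variances):
H₀: μ₁ = μ₂
H₁: μ₁ ≠ μ₂
df = n₁ + n₂ - 2 = 43
Pooled variance s_p² = [(n₁-1)s₁² + (n₂-1)s₂²] / (n₁ + n₂ - 2) = [(25)(8.57²) + (18)(10.87²)] / 43 = 92.1616
SE = √(s_p²(1/n₁ + 1/n₂)) = √(92.1616 × (1/26 + 1/19)) = 2.8975
t = (x̄₁ - x̄₂) / SE = (52.43 - 50.57) / 2.8975 = 1.86 / 2.8975 = 0.642
p-value = 0.5243

Since p-value > α = 0.01, we fail to reject H₀.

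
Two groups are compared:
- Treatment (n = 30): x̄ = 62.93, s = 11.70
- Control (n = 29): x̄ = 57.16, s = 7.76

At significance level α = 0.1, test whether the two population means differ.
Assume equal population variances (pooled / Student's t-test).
Student's two-sample t-test (equal variances):
H₀: μ₁ = μ₂
H₁: μ₁ ≠ μ₂
df = n₁ + n₂ - 2 = 57
Pooled variance s_p² = [(n₁-1)s₁² + (n₂-1)s₂²] / (n₁ + n₂ - 2) = [(29)(11.70²) + (28)(7.76²)] / 57 = 99.2264
SE = √(s_p²(1/n₁ + 1/n₂)) = √(99.2264 × (1/30 + 1/29)) = 2.5941
t = (x̄₁ - x̄₂) / SE = (62.93 - 57.16) / 2.5941 = 5.77 / 2.5941 = 2.224
p-value = 0.0301

Since p-value < α = 0.1, we reject H₀.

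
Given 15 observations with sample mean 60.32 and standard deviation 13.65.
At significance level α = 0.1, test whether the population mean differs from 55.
One-sample t-test:
H₀: μ = 55
H₁: μ ≠ 55
df = n - 1 = 14
t = (x̄ - μ₀) / (s/√n) = (60.32 - 55) / (13.65/√15) = 1.509
p-value = 0.1534

Since p-value > α = 0.1, we fail to reject H₀.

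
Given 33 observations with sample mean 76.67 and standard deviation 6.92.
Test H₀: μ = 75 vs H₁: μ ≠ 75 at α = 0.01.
One-sample t-test:
H₀: μ = 75
H₁: μ ≠ 75
df = n - 1 = 32
t = (x̄ - μ₀) / (s/√n) = (76.67 - 75) / (6.92/√33) = 1.386
p-value = 0.1752

Since p-value > α = 0.01, we fail to reject H₀.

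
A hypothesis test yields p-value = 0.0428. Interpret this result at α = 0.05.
Since p = 0.0428 < α = 0.05, reject H₀.
There is sufficient evidence to reject the null hypothesis; the result is statistically significant at the 0.05 level.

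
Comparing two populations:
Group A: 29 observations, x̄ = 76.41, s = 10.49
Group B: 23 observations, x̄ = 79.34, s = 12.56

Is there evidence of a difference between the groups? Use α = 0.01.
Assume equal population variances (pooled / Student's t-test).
Student's two-sample t-test (equal variances):
H₀: μ₁ = μ₂
H₁: μ₁ ≠ μ₂
df = n₁ + n₂ - 2 = 50
Pooled variance s_p² = [(n₁-1)s₁² + (n₂-1)s₂²] / (n₁ + n₂ - 2) = [(28)(10.49²) + (22)(12.56²)] / 50 = 131.0340
SE = √(s_p²(1/n₁ + 1/n₂)) = √(131.0340 × (1/29 + 1/23)) = 3.1962
t = (x̄₁ - x̄₂) / SE = (76.41 - 79.34) / 3.1962 = -2.93 / 3.1962 = -0.917
p-value = 0.3637

Since p-value > α = 0.01, we fail to reject H₀.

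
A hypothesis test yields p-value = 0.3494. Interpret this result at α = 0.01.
Since p = 0.3494 > α = 0.01, fail to reject H₀.
There is insufficient evidence to reject the null hypothesis; the result is not statistically significant at the 0.01 level.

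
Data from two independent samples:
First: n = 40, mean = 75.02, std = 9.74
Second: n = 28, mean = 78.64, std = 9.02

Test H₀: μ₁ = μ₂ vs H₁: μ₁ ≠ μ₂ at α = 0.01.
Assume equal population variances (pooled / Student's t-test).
Student's two-sample t-test (equal variances):
H₀: μ₁ = μ₂
H₁: μ₁ ≠ μ₂
df = n₁ + n₂ - 2 = 66
Pooled variance s_p² = [(n₁-1)s₁² + (n₂-1)s₂²] / (n₁ + n₂ - 2) = [(39)(9.74²) + (27)(9.02²)] / 66 = 89.3419
SE = √(s_p²(1/n₁ + 1/n₂)) = √(89.3419 × (1/40 + 1/28)) = 2.3290
t = (x̄₁ - x̄₂) / SE = (75.02 - 78.64) / 2.3290 = -3.62 / 2.3290 = -1.554
p-value = 0.1249

Since p-value > α = 0.01, we fail to reject H₀.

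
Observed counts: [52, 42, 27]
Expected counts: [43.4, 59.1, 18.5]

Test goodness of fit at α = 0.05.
Chi-square goodness of fit test:
H₀: observed counts match expected distribution
H₁: observed counts differ from expected distribution
df = k - 1 = 2
χ² = Σ(O - E)²/E
   = (52 - 43.4)²/43.4 + (42 - 59.1)²/59.1 + (27 - 18.5)²/18.5
   = 1.704 + 4.948 + 3.905
   = 10.56
p-value = 0.0051

Since p-value < α = 0.05, we reject H₀.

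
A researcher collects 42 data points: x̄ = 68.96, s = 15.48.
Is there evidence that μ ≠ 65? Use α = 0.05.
One-sample t-test:
H₀: μ = 65
H₁: μ ≠ 65
df = n - 1 = 41
t = (x̄ - μ₀) / (s/√n) = (68.96 - 65) / (15.48/√42) = 1.658
p-value = 0.1050

Since p-value > α = 0.05, we fail to reject H₀.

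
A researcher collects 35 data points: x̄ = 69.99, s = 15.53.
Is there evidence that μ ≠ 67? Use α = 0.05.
One-sample t-test:
H₀: μ = 67
H₁: μ ≠ 67
df = n - 1 = 34
t = (x̄ - μ₀) / (s/√n) = (69.99 - 67) / (15.53/√35) = 1.139
p-value = 0.2627

Since p-value > α = 0.05, we fail to reject H₀.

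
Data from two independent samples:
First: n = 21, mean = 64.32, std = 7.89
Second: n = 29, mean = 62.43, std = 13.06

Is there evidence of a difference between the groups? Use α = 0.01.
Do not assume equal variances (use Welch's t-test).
Welch's two-sample t-test:
H₀: μ₁ = μ₂
H₁: μ₁ ≠ μ₂
s₁²/n₁ = 7.89²/21 = 2.9644,  s₂²/n₂ = 13.06²/29 = 5.8815
SE = √(s₁²/n₁ + s₂²/n₂) = √(2.9644 + 5.8815) = 2.9742
df (Welch-Satterthwaite) = (s₁²/n₁ + s₂²/n₂)² / [(s₁²/n₁)²/(n₁-1) + (s₂²/n₂)²/(n₂-1)] ≈ 46.72
t = (x̄₁ - x̄₂) / SE = (64.32 - 62.43) / 2.9742 = 1.89 / 2.9742 = 0.635
p-value = 0.5282

Since p-value > α = 0.01, we fail to reject H₀.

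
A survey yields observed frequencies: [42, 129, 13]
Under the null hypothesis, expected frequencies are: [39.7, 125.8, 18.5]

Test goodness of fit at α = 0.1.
Chi-square goodness of fit test:
H₀: observed counts match expected distribution
H₁: observed counts differ from expected distribution
df = k - 1 = 2
χ² = Σ(O - E)²/E
   = (42 - 39.7)²/39.7 + (129 - 125.8)²/125.8 + (13 - 18.5)²/18.5
   = 0.133 + 0.081 + 1.635
   = 1.85
p-value = 0.3966

Since p-value > α = 0.1, we fail to reject H₀.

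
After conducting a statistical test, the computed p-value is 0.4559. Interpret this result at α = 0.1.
Since p = 0.4559 > α = 0.1, fail to reject H₀.
There is insufficient evidence to reject the null hypothesis; the result is not statistically significant at the 0.1 level.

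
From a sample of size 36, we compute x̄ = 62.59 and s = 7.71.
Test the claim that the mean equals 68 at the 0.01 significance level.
One-sample t-test:
H₀: μ = 68
H₁: μ ≠ 68
df = n - 1 = 35
t = (x̄ - μ₀) / (s/√n) = (62.59 - 68) / (7.71/√36) = -4.210
p-value = 0.0002

Since p-value < α = 0.01, we reject H₀.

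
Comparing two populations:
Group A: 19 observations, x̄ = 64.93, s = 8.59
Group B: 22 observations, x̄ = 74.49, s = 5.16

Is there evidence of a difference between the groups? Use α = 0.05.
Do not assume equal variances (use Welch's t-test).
Welch's two-sample t-test:
H₀: μ₁ = μ₂
H₁: μ₁ ≠ μ₂
s₁²/n₁ = 8.59²/19 = 3.8836,  s₂²/n₂ = 5.16²/22 = 1.2103
SE = √(s₁²/n₁ + s₂²/n₂) = √(3.8836 + 1.2103) = 2.2570
df (Welch-Satterthwaite) = (s₁²/n₁ + s₂²/n₂)² / [(s₁²/n₁)²/(n₁-1) + (s₂²/n₂)²/(n₂-1)] ≈ 28.59
t = (x̄₁ - x̄₂) / SE = (64.93 - 74.49) / 2.2570 = -9.56 / 2.2570 = -4.236
p-value = 0.0002

Since p-value < α = 0.05, we reject H₀.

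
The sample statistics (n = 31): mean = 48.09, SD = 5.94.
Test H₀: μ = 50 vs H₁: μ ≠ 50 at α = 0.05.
One-sample t-test:
H₀: μ = 50
H₁: μ ≠ 50
df = n - 1 = 30
t = (x̄ - μ₀) / (s/√n) = (48.09 - 50) / (5.94/√31) = -1.790
p-value = 0.0835

Since p-value > α = 0.05, we fail to reject H₀.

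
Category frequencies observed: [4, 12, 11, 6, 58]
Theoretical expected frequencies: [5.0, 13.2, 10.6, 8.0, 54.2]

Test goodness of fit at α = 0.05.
Chi-square goodness of fit test:
H₀: observed counts match expected distribution
H₁: observed counts differ from expected distribution
df = k - 1 = 4
χ² = Σ(O - E)²/E
   = (4 - 5.0)²/5.0 + (12 - 13.2)²/13.2 + (11 - 10.6)²/10.6 + (6 - 8.0)²/8.0 + (58 - 54.2)²/54.2
   = 0.200 + 0.109 + 0.015 + 0.500 + 0.266
   = 1.09
p-value = 0.8958

Since p-value > α = 0.05, we fail to reject H₀.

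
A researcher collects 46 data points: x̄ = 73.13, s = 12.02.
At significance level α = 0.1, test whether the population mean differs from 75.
One-sample t-test:
H₀: μ = 75
H₁: μ ≠ 75
df = n - 1 = 45
t = (x̄ - μ₀) / (s/√n) = (73.13 - 75) / (12.02/√46) = -1.055
p-value = 0.2970

Since p-value > α = 0.1, we fail to reject H₀.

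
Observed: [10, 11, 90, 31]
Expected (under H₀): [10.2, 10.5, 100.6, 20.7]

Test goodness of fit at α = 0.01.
Chi-square goodness of fit test:
H₀: observed counts match expected distribution
H₁: observed counts differ from expected distribution
df = k - 1 = 3
χ² = Σ(O - E)²/E
   = (10 - 10.2)²/10.2 + (11 - 10.5)²/10.5 + (90 - 100.6)²/100.6 + (31 - 20.7)²/20.7
   = 0.004 + 0.024 + 1.117 + 5.125
   = 6.27
p-value = 0.0992

Since p-value > α = 0.01, we fail to reject H₀.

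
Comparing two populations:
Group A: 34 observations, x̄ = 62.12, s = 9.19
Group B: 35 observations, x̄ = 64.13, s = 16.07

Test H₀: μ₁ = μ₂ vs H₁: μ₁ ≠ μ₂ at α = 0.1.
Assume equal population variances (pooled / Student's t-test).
Student's two-sample t-test (equal variances):
H₀: μ₁ = μ₂
H₁: μ₁ ≠ μ₂
df = n₁ + n₂ - 2 = 67
Pooled variance s_p² = [(n₁-1)s₁² + (n₂-1)s₂²] / (n₁ + n₂ - 2) = [(33)(9.19²) + (34)(16.07²)] / 67 = 172.6474
SE = √(s_p²(1/n₁ + 1/n₂)) = √(172.6474 × (1/34 + 1/35)) = 3.1640
t = (x̄₁ - x̄₂) / SE = (62.12 - 64.13) / 3.1640 = -2.01 / 3.1640 = -0.635
p-value = 0.5274

Since p-value > α = 0.1, we fail to reject H₀.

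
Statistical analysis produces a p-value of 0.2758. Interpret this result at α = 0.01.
Since p = 0.2758 > α = 0.01, fail to reject H₀.
There is insufficient evidence to reject the null hypothesis; the result is not statistically significant at the 0.01 level.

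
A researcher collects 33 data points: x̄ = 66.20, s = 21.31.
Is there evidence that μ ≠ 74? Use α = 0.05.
One-sample t-test:
H₀: μ = 74
H₁: μ ≠ 74
df = n - 1 = 32
t = (x̄ - μ₀) / (s/√n) = (66.20 - 74) / (21.31/√33) = -2.103
p-value = 0.0435

Since p-value < α = 0.05, we reject H₀.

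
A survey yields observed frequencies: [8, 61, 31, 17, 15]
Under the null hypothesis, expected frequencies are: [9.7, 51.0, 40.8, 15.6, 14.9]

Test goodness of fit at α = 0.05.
Chi-square goodness of fit test:
H₀: observed counts match expected distribution
H₁: observed counts differ from expected distribution
df = k - 1 = 4
χ² = Σ(O - E)²/E
   = (8 - 9.7)²/9.7 + (61 - 51.0)²/51.0 + (31 - 40.8)²/40.8 + (17 - 15.6)²/15.6 + (15 - 14.9)²/14.9
   = 0.298 + 1.961 + 2.354 + 0.126 + 0.001
   = 4.74
p-value = 0.3151

Since p-value > α = 0.05, we fail to reject H₀.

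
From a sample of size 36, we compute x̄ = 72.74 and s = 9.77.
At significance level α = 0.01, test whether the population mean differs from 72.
One-sample t-test:
H₀: μ = 72
H₁: μ ≠ 72
df = n - 1 = 35
t = (x̄ - μ₀) / (s/√n) = (72.74 - 72) / (9.77/√36) = 0.454
p-value = 0.6523

Since p-value > α = 0.01, we fail to reject H₀.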